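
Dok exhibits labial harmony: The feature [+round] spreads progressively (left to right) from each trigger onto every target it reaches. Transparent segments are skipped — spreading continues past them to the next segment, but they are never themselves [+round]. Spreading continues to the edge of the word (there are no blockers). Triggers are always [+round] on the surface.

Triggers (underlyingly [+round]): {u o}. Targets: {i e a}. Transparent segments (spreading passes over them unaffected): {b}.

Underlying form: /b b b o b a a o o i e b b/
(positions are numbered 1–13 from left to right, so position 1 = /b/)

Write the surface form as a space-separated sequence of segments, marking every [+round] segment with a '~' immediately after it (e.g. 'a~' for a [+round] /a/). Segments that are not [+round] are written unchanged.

b b b o~ b a~ a~ o~ o~ i~ e~ b b

From /o/ at 4 rightward: 5 /b/ transparent; 6 /a/ → [+round]; 7 /a/ → [+round]; 8 /o/ is itself a trigger — this domain ends here.
From /o/ at 8 rightward: 9 /o/ is itself a trigger — this domain ends here.
From /o/ at 9 rightward: 10 /i/ → [+round]; 11 /e/ → [+round]; 12 /b/ transparent; 13 /b/ transparent; word edge.
[+round] positions on the surface: 4 6 7 8 9 10 11.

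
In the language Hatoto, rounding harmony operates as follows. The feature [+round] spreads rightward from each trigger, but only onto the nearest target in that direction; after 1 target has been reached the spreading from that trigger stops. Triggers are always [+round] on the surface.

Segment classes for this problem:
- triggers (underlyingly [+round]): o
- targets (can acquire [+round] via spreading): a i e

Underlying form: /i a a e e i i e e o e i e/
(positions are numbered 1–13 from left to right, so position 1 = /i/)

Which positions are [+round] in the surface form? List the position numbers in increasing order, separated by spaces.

10 11

From /o/ at 10 rightward: 11 /e/ → [+round]; bound reached.
Targets with no active source: positions 1 2 3 4 5 6 7 8 9 12 13 stay [-round].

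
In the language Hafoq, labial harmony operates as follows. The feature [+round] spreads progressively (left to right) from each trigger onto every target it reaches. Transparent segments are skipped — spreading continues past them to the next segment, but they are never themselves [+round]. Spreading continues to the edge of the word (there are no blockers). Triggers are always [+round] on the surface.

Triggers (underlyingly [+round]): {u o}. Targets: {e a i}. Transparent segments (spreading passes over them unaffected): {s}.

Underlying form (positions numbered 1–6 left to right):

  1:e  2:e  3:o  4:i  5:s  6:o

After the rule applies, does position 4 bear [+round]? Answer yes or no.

From /o/ at 3 rightward: 4 /i/ → [+round]; 5 /s/ transparent; 6 /o/ is itself a trigger — this domain ends here.
From /o/ at 6 rightward: word edge.
Targets with no active source: positions 1 2 stay [-round].
[+round] positions on the surface: 3 4 6.

yes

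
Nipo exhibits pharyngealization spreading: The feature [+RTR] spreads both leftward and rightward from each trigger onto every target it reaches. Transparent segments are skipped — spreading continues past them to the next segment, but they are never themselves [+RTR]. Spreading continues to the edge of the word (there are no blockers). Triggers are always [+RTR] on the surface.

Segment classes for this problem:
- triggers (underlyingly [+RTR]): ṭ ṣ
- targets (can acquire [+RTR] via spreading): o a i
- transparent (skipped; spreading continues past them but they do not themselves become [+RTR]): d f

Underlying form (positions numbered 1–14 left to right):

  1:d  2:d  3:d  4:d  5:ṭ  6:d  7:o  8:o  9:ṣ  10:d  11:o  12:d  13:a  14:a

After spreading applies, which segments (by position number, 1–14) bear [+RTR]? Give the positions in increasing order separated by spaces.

From /ṭ/ at 5 rightward: 6 /d/ transparent; 7 /o/ → [+RTR]; 8 /o/ → [+RTR]; 9 /ṣ/ is itself a trigger — this domain ends here.
From /ṭ/ at 5 leftward: 4 /d/ transparent; 3 /d/ transparent; 2 /d/ transparent; 1 /d/ transparent; word edge.
From /ṣ/ at 9 rightward: 10 /d/ transparent; 11 /o/ → [+RTR]; 12 /d/ transparent; 13 /a/ → [+RTR]; 14 /a/ → [+RTR]; word edge.
From /ṣ/ at 9 leftward: 8 /o/ → [+RTR]; 7 /o/ → [+RTR]; 6 /d/ transparent; 5 /ṭ/ is itself a trigger — this domain ends here.

5 7 8 9 11 13 14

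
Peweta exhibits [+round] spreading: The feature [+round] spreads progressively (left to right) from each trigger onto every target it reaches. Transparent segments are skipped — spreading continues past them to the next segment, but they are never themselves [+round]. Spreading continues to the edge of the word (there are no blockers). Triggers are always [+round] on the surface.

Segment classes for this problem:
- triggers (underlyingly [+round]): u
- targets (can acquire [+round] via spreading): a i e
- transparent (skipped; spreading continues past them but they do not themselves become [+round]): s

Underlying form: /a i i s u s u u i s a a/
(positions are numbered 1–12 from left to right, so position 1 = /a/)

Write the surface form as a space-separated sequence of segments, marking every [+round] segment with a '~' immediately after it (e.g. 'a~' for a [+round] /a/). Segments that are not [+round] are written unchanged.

a i i s u~ s u~ u~ i~ s a~ a~

From /u/ at 5 rightward: 6 /s/ transparent; 7 /u/ is itself a trigger — this domain ends here.
From /u/ at 7 rightward: 8 /u/ is itself a trigger — this domain ends here.
From /u/ at 8 rightward: 9 /i/ → [+round]; 10 /s/ transparent; 11 /a/ → [+round]; 12 /a/ → [+round]; word edge.
Targets with no active source: positions 1 2 3 stay [-round].
[+round] positions on the surface: 5 7 8 9 11 12.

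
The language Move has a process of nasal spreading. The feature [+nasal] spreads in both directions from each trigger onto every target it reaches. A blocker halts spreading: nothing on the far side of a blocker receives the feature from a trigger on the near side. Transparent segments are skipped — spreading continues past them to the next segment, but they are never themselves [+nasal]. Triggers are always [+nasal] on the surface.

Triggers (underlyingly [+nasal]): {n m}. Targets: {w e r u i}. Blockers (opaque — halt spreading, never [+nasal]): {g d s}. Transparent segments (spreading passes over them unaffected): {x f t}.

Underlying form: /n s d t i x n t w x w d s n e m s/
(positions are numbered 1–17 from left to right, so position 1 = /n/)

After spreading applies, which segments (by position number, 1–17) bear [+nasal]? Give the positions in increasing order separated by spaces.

From /n/ at 1 rightward: 2 /s/ blocks.
From /n/ at 1 leftward: word edge.
From /n/ at 7 rightward: 8 /t/ transparent; 9 /w/ → [+nasal]; 10 /x/ transparent; 11 /w/ → [+nasal]; 12 /d/ blocks.
From /n/ at 7 leftward: 6 /x/ transparent; 5 /i/ → [+nasal]; 4 /t/ transparent; 3 /d/ blocks.
From /n/ at 14 rightward: 15 /e/ → [+nasal]; 16 /m/ is itself a trigger — this domain ends here.
From /n/ at 14 leftward: 13 /s/ blocks.
From /m/ at 16 rightward: 17 /s/ blocks.
From /m/ at 16 leftward: 15 /e/ → [+nasal]; 14 /n/ is itself a trigger — this domain ends here.

1 5 7 9 11 14 15 16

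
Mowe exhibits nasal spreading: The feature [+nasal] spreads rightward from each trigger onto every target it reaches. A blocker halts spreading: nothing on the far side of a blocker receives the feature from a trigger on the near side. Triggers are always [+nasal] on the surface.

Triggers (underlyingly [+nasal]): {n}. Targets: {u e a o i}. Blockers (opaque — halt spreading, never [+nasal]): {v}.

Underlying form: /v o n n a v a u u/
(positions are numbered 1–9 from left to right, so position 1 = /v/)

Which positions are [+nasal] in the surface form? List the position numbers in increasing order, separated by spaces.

3 4 5

From /n/ at 3 rightward: 4 /n/ is itself a trigger — this domain ends here.
From /n/ at 4 rightward: 5 /a/ → [+nasal]; 6 /v/ blocks.
Targets with no active source: positions 2 7 8 9 stay [-nasal].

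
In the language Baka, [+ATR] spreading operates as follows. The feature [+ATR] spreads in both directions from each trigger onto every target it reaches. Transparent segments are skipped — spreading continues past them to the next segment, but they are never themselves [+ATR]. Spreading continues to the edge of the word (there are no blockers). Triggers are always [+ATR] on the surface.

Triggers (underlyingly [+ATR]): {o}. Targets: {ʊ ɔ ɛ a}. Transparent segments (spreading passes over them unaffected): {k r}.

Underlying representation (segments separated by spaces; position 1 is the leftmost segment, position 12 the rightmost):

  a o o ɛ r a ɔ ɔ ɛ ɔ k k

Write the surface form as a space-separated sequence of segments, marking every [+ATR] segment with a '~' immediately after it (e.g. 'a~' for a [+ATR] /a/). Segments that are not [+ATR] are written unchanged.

From /o/ at 2 rightward: 3 /o/ is itself a trigger — this domain ends here.
From /o/ at 2 leftward: 1 /a/ → [+ATR]; word edge.
From /o/ at 3 rightward: 4 /ɛ/ → [+ATR]; 5 /r/ transparent; 6 /a/ → [+ATR]; 7 /ɔ/ → [+ATR]; 8 /ɔ/ → [+ATR]; 9 /ɛ/ → [+ATR]; 10 /ɔ/ → [+ATR]; 11 /k/ transparent; 12 /k/ transparent; word edge.
From /o/ at 3 leftward: 2 /o/ is itself a trigger — this domain ends here.
[+ATR] positions on the surface: 1 2 3 4 6 7 8 9 10.

a~ o~ o~ ɛ~ r a~ ɔ~ ɔ~ ɛ~ ɔ~ k k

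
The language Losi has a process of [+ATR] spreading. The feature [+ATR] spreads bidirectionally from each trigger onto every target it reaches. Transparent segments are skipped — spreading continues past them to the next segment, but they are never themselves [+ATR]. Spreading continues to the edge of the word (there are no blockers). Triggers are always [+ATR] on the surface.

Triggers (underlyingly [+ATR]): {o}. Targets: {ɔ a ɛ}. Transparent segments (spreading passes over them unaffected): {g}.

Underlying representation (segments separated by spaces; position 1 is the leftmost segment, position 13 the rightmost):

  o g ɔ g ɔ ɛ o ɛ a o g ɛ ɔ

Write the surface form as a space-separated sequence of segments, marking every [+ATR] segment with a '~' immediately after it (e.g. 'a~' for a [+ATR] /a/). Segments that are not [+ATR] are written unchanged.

From /o/ at 1 rightward: 2 /g/ transparent; 3 /ɔ/ → [+ATR]; 4 /g/ transparent; 5 /ɔ/ → [+ATR]; 6 /ɛ/ → [+ATR]; 7 /o/ is itself a trigger — this domain ends here.
From /o/ at 1 leftward: word edge.
From /o/ at 7 rightward: 8 /ɛ/ → [+ATR]; 9 /a/ → [+ATR]; 10 /o/ is itself a trigger — this domain ends here.
From /o/ at 7 leftward: 6 /ɛ/ → [+ATR]; 5 /ɔ/ → [+ATR]; 4 /g/ transparent; 3 /ɔ/ → [+ATR]; 2 /g/ transparent; 1 /o/ is itself a trigger — this domain ends here.
From /o/ at 10 rightward: 11 /g/ transparent; 12 /ɛ/ → [+ATR]; 13 /ɔ/ → [+ATR]; word edge.
From /o/ at 10 leftward: 9 /a/ → [+ATR]; 8 /ɛ/ → [+ATR]; 7 /o/ is itself a trigger — this domain ends here.
[+ATR] positions on the surface: 1 3 5 6 7 8 9 10 12 13.

o~ g ɔ~ g ɔ~ ɛ~ o~ ɛ~ a~ o~ g ɛ~ ɔ~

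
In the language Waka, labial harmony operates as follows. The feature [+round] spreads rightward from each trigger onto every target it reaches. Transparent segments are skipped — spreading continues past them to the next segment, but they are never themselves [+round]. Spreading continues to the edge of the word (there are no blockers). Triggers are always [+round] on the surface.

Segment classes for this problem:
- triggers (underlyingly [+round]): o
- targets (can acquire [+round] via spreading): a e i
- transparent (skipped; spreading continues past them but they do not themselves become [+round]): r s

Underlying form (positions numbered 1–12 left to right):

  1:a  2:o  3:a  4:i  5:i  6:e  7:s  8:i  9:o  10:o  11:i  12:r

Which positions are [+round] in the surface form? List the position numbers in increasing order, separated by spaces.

From /o/ at 2 rightward: 3 /a/ → [+round]; 4 /i/ → [+round]; 5 /i/ → [+round]; 6 /e/ → [+round]; 7 /s/ transparent; 8 /i/ → [+round]; 9 /o/ is itself a trigger — this domain ends here.
From /o/ at 9 rightward: 10 /o/ is itself a trigger — this domain ends here.
From /o/ at 10 rightward: 11 /i/ → [+round]; 12 /r/ transparent; word edge.
Target with no active source: position 1 stays [-round].

2 3 4 5 6 8 9 10 11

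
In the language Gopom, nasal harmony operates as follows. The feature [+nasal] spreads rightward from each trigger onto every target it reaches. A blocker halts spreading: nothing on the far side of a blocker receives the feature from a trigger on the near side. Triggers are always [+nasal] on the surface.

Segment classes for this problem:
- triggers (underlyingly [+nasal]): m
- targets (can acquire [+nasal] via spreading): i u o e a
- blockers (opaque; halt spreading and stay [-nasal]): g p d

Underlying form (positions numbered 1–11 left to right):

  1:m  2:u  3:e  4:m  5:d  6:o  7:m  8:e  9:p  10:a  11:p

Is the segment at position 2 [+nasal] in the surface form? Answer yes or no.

yes

From /m/ at 1 rightward: 2 /u/ → [+nasal]; 3 /e/ → [+nasal]; 4 /m/ is itself a trigger — this domain ends here.
From /m/ at 4 rightward: 5 /d/ blocks.
From /m/ at 7 rightward: 8 /e/ → [+nasal]; 9 /p/ blocks.
Targets with no active source: positions 6 10 stay [-nasal].
[+nasal] positions on the surface: 1 2 3 4 7 8.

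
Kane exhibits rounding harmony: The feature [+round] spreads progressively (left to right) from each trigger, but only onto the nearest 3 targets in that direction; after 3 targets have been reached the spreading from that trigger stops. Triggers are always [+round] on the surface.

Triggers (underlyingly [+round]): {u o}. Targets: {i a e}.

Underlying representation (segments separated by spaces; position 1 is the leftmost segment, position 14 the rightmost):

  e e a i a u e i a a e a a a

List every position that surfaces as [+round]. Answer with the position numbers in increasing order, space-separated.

6 7 8 9

From /u/ at 6 rightward: 7 /e/ → [+round]; 8 /i/ → [+round]; 9 /a/ → [+round]; bound reached.
Targets with no active source: positions 1 2 3 4 5 10 11 12 13 14 stay [-round].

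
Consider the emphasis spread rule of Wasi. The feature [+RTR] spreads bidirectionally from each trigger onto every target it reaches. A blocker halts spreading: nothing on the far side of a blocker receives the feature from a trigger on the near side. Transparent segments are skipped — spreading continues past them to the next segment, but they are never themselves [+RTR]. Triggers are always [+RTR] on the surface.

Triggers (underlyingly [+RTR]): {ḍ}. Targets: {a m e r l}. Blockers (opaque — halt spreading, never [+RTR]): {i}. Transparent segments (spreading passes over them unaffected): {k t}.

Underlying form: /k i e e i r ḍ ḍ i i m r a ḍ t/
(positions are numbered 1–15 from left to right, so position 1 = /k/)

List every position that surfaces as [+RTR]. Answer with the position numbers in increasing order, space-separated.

From /ḍ/ at 7 rightward: 8 /ḍ/ is itself a trigger — this domain ends here.
From /ḍ/ at 7 leftward: 6 /r/ → [+RTR]; 5 /i/ blocks.
From /ḍ/ at 8 rightward: 9 /i/ blocks.
From /ḍ/ at 8 leftward: 7 /ḍ/ is itself a trigger — this domain ends here.
From /ḍ/ at 14 rightward: 15 /t/ transparent; word edge.
From /ḍ/ at 14 leftward: 13 /a/ → [+RTR]; 12 /r/ → [+RTR]; 11 /m/ → [+RTR]; 10 /i/ blocks.
Targets with no active source: positions 3 4 stay [-emphatic].

6 7 8 11 12 13 14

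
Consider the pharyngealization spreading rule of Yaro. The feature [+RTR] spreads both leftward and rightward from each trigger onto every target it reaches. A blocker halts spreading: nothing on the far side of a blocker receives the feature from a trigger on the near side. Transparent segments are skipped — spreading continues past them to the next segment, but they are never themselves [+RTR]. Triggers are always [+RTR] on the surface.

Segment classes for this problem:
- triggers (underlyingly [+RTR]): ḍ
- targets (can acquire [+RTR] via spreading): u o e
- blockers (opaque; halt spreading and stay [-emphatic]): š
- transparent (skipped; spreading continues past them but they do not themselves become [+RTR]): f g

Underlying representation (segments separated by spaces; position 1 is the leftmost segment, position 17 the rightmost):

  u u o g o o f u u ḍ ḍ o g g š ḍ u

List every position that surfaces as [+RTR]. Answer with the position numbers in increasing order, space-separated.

From /ḍ/ at 10 rightward: 11 /ḍ/ is itself a trigger — this domain ends here.
From /ḍ/ at 10 leftward: 9 /u/ → [+RTR]; 8 /u/ → [+RTR]; 7 /f/ transparent; 6 /o/ → [+RTR]; 5 /o/ → [+RTR]; 4 /g/ transparent; 3 /o/ → [+RTR]; 2 /u/ → [+RTR]; 1 /u/ → [+RTR]; word edge.
From /ḍ/ at 11 rightward: 12 /o/ → [+RTR]; 13 /g/ transparent; 14 /g/ transparent; 15 /š/ blocks.
From /ḍ/ at 11 leftward: 10 /ḍ/ is itself a trigger — this domain ends here.
From /ḍ/ at 16 rightward: 17 /u/ → [+RTR]; word edge.
From /ḍ/ at 16 leftward: 15 /š/ blocks.

1 2 3 5 6 8 9 10 11 12 16 17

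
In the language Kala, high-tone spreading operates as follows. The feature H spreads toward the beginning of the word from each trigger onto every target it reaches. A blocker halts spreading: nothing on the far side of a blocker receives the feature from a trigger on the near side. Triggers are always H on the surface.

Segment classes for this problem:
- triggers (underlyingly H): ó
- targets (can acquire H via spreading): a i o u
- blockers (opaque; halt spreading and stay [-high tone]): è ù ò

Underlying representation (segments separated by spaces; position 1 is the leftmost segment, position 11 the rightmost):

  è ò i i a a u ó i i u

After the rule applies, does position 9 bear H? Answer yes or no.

From /ó/ at 8 leftward: 7 /u/ → H; 6 /a/ → H; 5 /a/ → H; 4 /i/ → H; 3 /i/ → H; 2 /ò/ blocks.
Targets with no active source: positions 9 10 11 stay [-high tone].
H positions on the surface: 3 4 5 6 7 8.

no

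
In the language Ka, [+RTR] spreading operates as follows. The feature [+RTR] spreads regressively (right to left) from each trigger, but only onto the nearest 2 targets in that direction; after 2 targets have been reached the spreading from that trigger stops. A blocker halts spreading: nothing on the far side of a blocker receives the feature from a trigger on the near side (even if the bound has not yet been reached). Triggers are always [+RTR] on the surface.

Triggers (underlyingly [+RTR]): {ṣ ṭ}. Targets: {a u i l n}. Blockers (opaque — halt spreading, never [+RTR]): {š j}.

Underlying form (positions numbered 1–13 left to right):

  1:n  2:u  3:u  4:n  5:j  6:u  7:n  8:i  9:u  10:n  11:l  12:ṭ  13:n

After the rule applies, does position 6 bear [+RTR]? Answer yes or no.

no

From /ṭ/ at 12 leftward: 11 /l/ → [+RTR]; 10 /n/ → [+RTR]; bound reached.
Targets with no active source: positions 1 2 3 4 6 7 8 9 13 stay [-emphatic].
[+RTR] positions on the surface: 10 11 12.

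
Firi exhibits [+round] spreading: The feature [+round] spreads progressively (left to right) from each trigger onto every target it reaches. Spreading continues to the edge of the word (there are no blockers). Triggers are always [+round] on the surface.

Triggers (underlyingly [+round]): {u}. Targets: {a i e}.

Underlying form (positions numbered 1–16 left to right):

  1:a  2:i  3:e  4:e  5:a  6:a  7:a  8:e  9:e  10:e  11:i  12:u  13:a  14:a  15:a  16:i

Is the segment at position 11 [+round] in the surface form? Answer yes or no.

From /u/ at 12 rightward: 13 /a/ → [+round]; 14 /a/ → [+round]; 15 /a/ → [+round]; 16 /i/ → [+round]; word edge.
Targets with no active source: positions 1 2 3 4 5 6 7 8 9 10 11 stay [-round].
[+round] positions on the surface: 12 13 14 15 16.

no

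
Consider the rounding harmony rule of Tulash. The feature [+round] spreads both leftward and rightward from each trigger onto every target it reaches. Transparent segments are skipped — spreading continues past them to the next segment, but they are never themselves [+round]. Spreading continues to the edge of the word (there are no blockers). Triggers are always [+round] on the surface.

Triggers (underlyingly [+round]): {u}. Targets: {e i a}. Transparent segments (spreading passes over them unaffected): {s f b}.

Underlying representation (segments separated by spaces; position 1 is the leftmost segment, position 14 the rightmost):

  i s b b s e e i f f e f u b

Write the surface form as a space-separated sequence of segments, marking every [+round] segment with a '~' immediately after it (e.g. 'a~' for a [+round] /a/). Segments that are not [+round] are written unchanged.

i~ s b b s e~ e~ i~ f f e~ f u~ b

From /u/ at 13 rightward: 14 /b/ transparent; word edge.
From /u/ at 13 leftward: 12 /f/ transparent; 11 /e/ → [+round]; 10 /f/ transparent; 9 /f/ transparent; 8 /i/ → [+round]; 7 /e/ → [+round]; 6 /e/ → [+round]; 5 /s/ transparent; 4 /b/ transparent; 3 /b/ transparent; 2 /s/ transparent; 1 /i/ → [+round]; word edge.
[+round] positions on the surface: 1 6 7 8 11 13.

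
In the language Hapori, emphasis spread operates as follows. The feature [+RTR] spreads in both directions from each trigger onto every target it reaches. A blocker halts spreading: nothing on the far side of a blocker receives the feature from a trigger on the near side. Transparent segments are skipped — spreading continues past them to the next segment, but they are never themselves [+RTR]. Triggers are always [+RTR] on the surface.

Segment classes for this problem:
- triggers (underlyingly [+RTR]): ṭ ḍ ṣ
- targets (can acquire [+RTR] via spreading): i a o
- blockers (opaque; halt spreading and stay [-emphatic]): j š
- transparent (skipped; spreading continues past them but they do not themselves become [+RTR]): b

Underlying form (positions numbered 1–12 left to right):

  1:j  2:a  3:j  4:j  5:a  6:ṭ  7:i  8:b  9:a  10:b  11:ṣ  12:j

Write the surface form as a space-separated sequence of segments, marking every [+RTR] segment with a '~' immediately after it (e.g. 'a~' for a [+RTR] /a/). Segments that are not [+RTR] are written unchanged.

j a j j a~ ṭ~ i~ b a~ b ṣ~ j

From /ṭ/ at 6 rightward: 7 /i/ → [+RTR]; 8 /b/ transparent; 9 /a/ → [+RTR]; 10 /b/ transparent; 11 /ṣ/ is itself a trigger — this domain ends here.
From /ṭ/ at 6 leftward: 5 /a/ → [+RTR]; 4 /j/ blocks.
From /ṣ/ at 11 rightward: 12 /j/ blocks.
From /ṣ/ at 11 leftward: 10 /b/ transparent; 9 /a/ → [+RTR]; 8 /b/ transparent; 7 /i/ → [+RTR]; 6 /ṭ/ is itself a trigger — this domain ends here.
Target with no active source: position 2 stays [-emphatic].
[+RTR] positions on the surface: 5 6 7 9 11.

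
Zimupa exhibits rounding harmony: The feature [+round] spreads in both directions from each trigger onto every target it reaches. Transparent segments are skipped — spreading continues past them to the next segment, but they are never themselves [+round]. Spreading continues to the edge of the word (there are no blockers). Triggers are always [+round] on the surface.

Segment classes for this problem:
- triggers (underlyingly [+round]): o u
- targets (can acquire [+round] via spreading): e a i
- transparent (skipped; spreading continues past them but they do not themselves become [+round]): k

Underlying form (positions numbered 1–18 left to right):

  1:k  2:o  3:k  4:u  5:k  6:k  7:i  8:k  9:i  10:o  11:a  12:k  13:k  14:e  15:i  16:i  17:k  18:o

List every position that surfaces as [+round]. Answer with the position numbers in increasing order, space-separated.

From /o/ at 2 rightward: 3 /k/ transparent; 4 /u/ is itself a trigger — this domain ends here.
From /o/ at 2 leftward: 1 /k/ transparent; word edge.
From /u/ at 4 rightward: 5 /k/ transparent; 6 /k/ transparent; 7 /i/ → [+round]; 8 /k/ transparent; 9 /i/ → [+round]; 10 /o/ is itself a trigger — this domain ends here.
From /u/ at 4 leftward: 3 /k/ transparent; 2 /o/ is itself a trigger — this domain ends here.
From /o/ at 10 rightward: 11 /a/ → [+round]; 12 /k/ transparent; 13 /k/ transparent; 14 /e/ → [+round]; 15 /i/ → [+round]; 16 /i/ → [+round]; 17 /k/ transparent; 18 /o/ is itself a trigger — this domain ends here.
From /o/ at 10 leftward: 9 /i/ → [+round]; 8 /k/ transparent; 7 /i/ → [+round]; 6 /k/ transparent; 5 /k/ transparent; 4 /u/ is itself a trigger — this domain ends here.
From /o/ at 18 rightward: word edge.
From /o/ at 18 leftward: 17 /k/ transparent; 16 /i/ → [+round]; 15 /i/ → [+round]; 14 /e/ → [+round]; 13 /k/ transparent; 12 /k/ transparent; 11 /a/ → [+round]; 10 /o/ is itself a trigger — this domain ends here.

2 4 7 9 10 11 14 15 16 18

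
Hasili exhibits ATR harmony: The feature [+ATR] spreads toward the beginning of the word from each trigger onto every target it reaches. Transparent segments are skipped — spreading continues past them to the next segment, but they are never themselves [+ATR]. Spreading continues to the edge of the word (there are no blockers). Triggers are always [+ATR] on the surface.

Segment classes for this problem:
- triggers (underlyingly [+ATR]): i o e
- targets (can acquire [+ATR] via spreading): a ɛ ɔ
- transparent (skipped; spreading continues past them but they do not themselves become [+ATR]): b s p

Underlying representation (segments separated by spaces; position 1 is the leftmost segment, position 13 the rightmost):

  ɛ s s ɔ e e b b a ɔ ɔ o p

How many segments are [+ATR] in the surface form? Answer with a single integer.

From /e/ at 5 leftward: 4 /ɔ/ → [+ATR]; 3 /s/ transparent; 2 /s/ transparent; 1 /ɛ/ → [+ATR]; word edge.
From /e/ at 6 leftward: 5 /e/ is itself a trigger — this domain ends here.
From /o/ at 12 leftward: 11 /ɔ/ → [+ATR]; 10 /ɔ/ → [+ATR]; 9 /a/ → [+ATR]; 8 /b/ transparent; 7 /b/ transparent; 6 /e/ is itself a trigger — this domain ends here.
[+ATR] positions on the surface: 1 4 5 6 9 10 11 12.

8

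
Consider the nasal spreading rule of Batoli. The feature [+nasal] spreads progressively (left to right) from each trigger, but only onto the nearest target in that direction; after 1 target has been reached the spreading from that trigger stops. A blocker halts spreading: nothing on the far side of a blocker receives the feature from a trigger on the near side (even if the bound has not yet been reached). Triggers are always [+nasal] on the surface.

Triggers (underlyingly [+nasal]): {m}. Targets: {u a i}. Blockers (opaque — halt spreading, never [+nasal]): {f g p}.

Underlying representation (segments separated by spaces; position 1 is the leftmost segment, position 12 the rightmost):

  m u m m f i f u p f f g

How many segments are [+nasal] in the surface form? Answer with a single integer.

4

From /m/ at 1 rightward: 2 /u/ → [+nasal]; bound reached.
From /m/ at 3 rightward: 4 /m/ is itself a trigger — this domain ends here.
From /m/ at 4 rightward: 5 /f/ blocks.
Targets with no active source: positions 6 8 stay [-nasal].
[+nasal] positions on the surface: 1 2 3 4.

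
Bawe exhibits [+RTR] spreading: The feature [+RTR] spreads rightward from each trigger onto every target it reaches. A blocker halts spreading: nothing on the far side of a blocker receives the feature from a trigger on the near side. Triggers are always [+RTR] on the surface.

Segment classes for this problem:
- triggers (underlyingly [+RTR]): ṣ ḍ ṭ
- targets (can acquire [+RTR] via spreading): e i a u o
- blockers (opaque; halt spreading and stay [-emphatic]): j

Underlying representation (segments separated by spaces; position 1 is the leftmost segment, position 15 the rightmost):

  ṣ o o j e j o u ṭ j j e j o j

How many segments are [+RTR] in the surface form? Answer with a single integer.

4

From /ṣ/ at 1 rightward: 2 /o/ → [+RTR]; 3 /o/ → [+RTR]; 4 /j/ blocks.
From /ṭ/ at 9 rightward: 10 /j/ blocks.
Targets with no active source: positions 5 7 8 12 14 stay [-emphatic].
[+RTR] positions on the surface: 1 2 3 9.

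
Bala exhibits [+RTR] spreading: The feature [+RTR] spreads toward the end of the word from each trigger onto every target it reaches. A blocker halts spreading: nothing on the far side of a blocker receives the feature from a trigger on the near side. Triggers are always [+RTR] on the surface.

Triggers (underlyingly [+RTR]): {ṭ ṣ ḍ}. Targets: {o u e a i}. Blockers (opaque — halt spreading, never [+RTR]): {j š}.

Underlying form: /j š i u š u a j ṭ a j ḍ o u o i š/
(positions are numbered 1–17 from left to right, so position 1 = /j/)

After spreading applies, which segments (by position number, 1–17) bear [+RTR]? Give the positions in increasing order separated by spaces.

From /ṭ/ at 9 rightward: 10 /a/ → [+RTR]; 11 /j/ blocks.
From /ḍ/ at 12 rightward: 13 /o/ → [+RTR]; 14 /u/ → [+RTR]; 15 /o/ → [+RTR]; 16 /i/ → [+RTR]; 17 /š/ blocks.
Targets with no active source: positions 3 4 6 7 stay [-emphatic].

9 10 12 13 14 15 16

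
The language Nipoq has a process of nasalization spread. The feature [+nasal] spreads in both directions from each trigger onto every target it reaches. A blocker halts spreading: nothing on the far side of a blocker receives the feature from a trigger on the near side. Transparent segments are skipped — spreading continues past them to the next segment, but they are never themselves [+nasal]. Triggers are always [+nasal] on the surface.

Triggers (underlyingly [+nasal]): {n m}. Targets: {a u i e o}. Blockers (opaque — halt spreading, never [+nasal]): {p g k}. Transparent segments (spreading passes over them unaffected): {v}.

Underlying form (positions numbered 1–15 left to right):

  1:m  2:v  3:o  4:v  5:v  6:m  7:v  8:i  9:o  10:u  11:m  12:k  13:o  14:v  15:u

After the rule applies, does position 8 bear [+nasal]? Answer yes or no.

yes

From /m/ at 1 rightward: 2 /v/ transparent; 3 /o/ → [+nasal]; 4 /v/ transparent; 5 /v/ transparent; 6 /m/ is itself a trigger — this domain ends here.
From /m/ at 1 leftward: word edge.
From /m/ at 6 rightward: 7 /v/ transparent; 8 /i/ → [+nasal]; 9 /o/ → [+nasal]; 10 /u/ → [+nasal]; 11 /m/ is itself a trigger — this domain ends here.
From /m/ at 6 leftward: 5 /v/ transparent; 4 /v/ transparent; 3 /o/ → [+nasal]; 2 /v/ transparent; 1 /m/ is itself a trigger — this domain ends here.
From /m/ at 11 rightward: 12 /k/ blocks.
From /m/ at 11 leftward: 10 /u/ → [+nasal]; 9 /o/ → [+nasal]; 8 /i/ → [+nasal]; 7 /v/ transparent; 6 /m/ is itself a trigger — this domain ends here.
Targets with no active source: positions 13 15 stay [-nasal].
[+nasal] positions on the surface: 1 3 6 8 9 10 11.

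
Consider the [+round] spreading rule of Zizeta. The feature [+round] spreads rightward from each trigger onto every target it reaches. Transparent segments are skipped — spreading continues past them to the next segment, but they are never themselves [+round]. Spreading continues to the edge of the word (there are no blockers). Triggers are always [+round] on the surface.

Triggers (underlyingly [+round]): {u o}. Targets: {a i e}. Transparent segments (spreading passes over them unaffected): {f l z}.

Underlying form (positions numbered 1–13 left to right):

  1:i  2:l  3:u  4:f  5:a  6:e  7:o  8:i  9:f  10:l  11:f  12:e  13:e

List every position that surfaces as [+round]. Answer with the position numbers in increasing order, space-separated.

3 5 6 7 8 12 13

From /u/ at 3 rightward: 4 /f/ transparent; 5 /a/ → [+round]; 6 /e/ → [+round]; 7 /o/ is itself a trigger — this domain ends here.
From /o/ at 7 rightward: 8 /i/ → [+round]; 9 /f/ transparent; 10 /l/ transparent; 11 /f/ transparent; 12 /e/ → [+round]; 13 /e/ → [+round]; word edge.
Target with no active source: position 1 stays [-round].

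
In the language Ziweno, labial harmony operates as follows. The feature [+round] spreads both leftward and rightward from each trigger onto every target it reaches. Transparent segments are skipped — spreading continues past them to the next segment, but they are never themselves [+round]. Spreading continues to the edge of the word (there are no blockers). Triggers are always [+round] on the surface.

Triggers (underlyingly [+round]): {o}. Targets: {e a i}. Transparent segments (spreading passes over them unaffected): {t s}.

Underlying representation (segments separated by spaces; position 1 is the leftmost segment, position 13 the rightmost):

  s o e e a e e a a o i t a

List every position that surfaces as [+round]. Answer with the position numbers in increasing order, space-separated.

2 3 4 5 6 7 8 9 10 11 13

From /o/ at 2 rightward: 3 /e/ → [+round]; 4 /e/ → [+round]; 5 /a/ → [+round]; 6 /e/ → [+round]; 7 /e/ → [+round]; 8 /a/ → [+round]; 9 /a/ → [+round]; 10 /o/ is itself a trigger — this domain ends here.
From /o/ at 2 leftward: 1 /s/ transparent; word edge.
From /o/ at 10 rightward: 11 /i/ → [+round]; 12 /t/ transparent; 13 /a/ → [+round]; word edge.
From /o/ at 10 leftward: 9 /a/ → [+round]; 8 /a/ → [+round]; 7 /e/ → [+round]; 6 /e/ → [+round]; 5 /a/ → [+round]; 4 /e/ → [+round]; 3 /e/ → [+round]; 2 /o/ is itself a trigger — this domain ends here.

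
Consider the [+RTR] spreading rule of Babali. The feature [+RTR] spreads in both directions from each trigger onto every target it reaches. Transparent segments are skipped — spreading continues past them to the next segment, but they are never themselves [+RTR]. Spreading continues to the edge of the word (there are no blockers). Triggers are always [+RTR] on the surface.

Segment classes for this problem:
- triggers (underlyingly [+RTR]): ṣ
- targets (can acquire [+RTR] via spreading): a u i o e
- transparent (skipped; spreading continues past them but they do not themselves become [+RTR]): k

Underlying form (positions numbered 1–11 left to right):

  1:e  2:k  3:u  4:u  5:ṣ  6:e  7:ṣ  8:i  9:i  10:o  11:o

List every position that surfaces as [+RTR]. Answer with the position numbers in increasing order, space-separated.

1 3 4 5 6 7 8 9 10 11

From /ṣ/ at 5 rightward: 6 /e/ → [+RTR]; 7 /ṣ/ is itself a trigger — this domain ends here.
From /ṣ/ at 5 leftward: 4 /u/ → [+RTR]; 3 /u/ → [+RTR]; 2 /k/ transparent; 1 /e/ → [+RTR]; word edge.
From /ṣ/ at 7 rightward: 8 /i/ → [+RTR]; 9 /i/ → [+RTR]; 10 /o/ → [+RTR]; 11 /o/ → [+RTR]; word edge.
From /ṣ/ at 7 leftward: 6 /e/ → [+RTR]; 5 /ṣ/ is itself a trigger — this domain ends here.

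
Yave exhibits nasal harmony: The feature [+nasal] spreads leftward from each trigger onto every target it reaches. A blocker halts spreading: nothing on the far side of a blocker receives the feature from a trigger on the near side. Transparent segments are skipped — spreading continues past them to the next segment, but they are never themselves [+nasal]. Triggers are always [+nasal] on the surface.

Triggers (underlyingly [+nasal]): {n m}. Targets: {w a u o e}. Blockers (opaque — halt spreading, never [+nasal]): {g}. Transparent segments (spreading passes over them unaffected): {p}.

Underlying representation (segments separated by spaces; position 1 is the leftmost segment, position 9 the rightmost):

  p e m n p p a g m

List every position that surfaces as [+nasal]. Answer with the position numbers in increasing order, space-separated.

2 3 4 9

From /m/ at 3 leftward: 2 /e/ → [+nasal]; 1 /p/ transparent; word edge.
From /n/ at 4 leftward: 3 /m/ is itself a trigger — this domain ends here.
From /m/ at 9 leftward: 8 /g/ blocks.
Target with no active source: position 7 stays [-nasal].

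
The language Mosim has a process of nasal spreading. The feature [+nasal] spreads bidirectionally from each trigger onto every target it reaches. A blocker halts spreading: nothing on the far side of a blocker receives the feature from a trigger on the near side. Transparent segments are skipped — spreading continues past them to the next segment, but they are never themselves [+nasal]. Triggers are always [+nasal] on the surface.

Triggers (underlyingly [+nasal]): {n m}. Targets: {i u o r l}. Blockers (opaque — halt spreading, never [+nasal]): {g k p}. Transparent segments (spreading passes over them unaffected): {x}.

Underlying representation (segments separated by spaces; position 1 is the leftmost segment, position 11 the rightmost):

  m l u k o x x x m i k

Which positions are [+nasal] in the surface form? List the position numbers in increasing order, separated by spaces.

1 2 3 5 9 10

From /m/ at 1 rightward: 2 /l/ → [+nasal]; 3 /u/ → [+nasal]; 4 /k/ blocks.
From /m/ at 1 leftward: word edge.
From /m/ at 9 rightward: 10 /i/ → [+nasal]; 11 /k/ blocks.
From /m/ at 9 leftward: 8 /x/ transparent; 7 /x/ transparent; 6 /x/ transparent; 5 /o/ → [+nasal]; 4 /k/ blocks.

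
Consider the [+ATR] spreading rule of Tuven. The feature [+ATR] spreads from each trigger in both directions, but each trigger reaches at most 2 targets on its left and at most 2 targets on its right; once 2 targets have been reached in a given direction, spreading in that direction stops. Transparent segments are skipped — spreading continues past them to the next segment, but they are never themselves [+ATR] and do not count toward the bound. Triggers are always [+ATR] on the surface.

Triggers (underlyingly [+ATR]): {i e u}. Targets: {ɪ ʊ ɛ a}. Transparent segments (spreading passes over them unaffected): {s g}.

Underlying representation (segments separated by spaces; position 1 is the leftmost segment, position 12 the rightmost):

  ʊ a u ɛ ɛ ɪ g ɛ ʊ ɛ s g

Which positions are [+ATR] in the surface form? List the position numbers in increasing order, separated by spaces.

From /u/ at 3 rightward: 4 /ɛ/ → [+ATR]; 5 /ɛ/ → [+ATR]; bound reached.
From /u/ at 3 leftward: 2 /a/ → [+ATR]; 1 /ʊ/ → [+ATR]; bound reached.
Targets with no active source: positions 6 8 9 10 stay [-ATR].

1 2 3 4 5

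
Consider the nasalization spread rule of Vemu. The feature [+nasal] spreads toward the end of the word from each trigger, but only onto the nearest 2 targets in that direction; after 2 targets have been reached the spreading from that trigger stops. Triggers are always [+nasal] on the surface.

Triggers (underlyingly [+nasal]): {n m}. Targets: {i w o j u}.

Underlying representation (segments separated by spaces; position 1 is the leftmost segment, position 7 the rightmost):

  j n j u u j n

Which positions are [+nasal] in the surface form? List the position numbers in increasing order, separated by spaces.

2 3 4 7

From /n/ at 2 rightward: 3 /j/ → [+nasal]; 4 /u/ → [+nasal]; bound reached.
From /n/ at 7 rightward: word edge.
Targets with no active source: positions 1 5 6 stay [-nasal].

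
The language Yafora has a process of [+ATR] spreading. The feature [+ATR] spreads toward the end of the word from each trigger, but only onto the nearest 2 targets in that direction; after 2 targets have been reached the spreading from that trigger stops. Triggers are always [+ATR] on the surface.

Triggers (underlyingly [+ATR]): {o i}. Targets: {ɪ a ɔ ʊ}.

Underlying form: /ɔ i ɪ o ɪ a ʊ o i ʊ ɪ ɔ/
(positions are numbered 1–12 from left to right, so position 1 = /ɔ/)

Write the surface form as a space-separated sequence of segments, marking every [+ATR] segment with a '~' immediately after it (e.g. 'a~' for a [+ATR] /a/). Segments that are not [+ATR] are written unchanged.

ɔ i~ ɪ~ o~ ɪ~ a~ ʊ o~ i~ ʊ~ ɪ~ ɔ

From /i/ at 2 rightward: 3 /ɪ/ → [+ATR]; 4 /o/ is itself a trigger — this domain ends here.
From /o/ at 4 rightward: 5 /ɪ/ → [+ATR]; 6 /a/ → [+ATR]; bound reached.
From /o/ at 8 rightward: 9 /i/ is itself a trigger — this domain ends here.
From /i/ at 9 rightward: 10 /ʊ/ → [+ATR]; 11 /ɪ/ → [+ATR]; bound reached.
Targets with no active source: positions 1 7 12 stay [-ATR].
[+ATR] positions on the surface: 2 3 4 5 6 8 9 10 11.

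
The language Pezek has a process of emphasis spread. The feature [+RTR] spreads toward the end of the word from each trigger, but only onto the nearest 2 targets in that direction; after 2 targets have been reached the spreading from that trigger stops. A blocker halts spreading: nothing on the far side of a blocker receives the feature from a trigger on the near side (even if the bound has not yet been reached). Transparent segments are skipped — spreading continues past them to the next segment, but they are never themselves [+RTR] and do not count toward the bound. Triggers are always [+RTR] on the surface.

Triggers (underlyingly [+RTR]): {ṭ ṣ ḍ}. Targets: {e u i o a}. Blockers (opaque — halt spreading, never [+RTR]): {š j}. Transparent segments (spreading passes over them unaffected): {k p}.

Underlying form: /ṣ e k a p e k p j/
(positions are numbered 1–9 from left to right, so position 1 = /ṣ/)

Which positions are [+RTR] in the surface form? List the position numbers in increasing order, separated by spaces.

From /ṣ/ at 1 rightward: 2 /e/ → [+RTR]; 3 /k/ transparent; 4 /a/ → [+RTR]; bound reached.
Target with no active source: position 6 stays [-emphatic].

1 2 4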